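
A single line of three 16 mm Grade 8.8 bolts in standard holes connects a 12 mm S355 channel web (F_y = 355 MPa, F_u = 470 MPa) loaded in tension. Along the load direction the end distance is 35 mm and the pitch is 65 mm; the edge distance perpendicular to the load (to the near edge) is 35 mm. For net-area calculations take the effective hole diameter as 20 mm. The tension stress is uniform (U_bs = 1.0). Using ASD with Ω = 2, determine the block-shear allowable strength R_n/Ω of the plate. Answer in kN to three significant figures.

265 kN

Shear plane L_v = 35 + 2·65 = 165 mm; A_gv = 165 × 12 = 1980 mm².
A_nv = (165 − 2.5·20) × 12 = 1380 mm².
A_nt = (35 − 0.5·20) × 12 = 300 mm².
0.6 F_u A_nv = 389.2 kN; 0.6 F_y A_gv = 421.7 kN → shear rupture governs the shear term.
R_n = 389.2 + 1.0 × 470 × 300 / 1000 = 530.2 kN.
Allowable strength R_n/Ω = 530.2 / 2 = 265 kN.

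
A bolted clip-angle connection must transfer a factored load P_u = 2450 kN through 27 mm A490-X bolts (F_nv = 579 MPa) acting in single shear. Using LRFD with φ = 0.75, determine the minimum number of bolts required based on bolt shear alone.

A_b = π·27²/4 = 572.6 mm².
Per-bolt design strength φR_n = 0.75 × 579 × 572.6 × 1 / 1000 = 248.6 kN.
n ≥ 2450 / 248.6 = 9.854 → use 10 bolts.

10 bolts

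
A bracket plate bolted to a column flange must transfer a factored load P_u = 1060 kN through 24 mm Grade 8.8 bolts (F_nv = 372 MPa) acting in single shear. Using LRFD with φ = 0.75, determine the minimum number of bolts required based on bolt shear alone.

A_b = π·24²/4 = 452.4 mm².
Per-bolt design strength φR_n = 0.75 × 372 × 452.4 × 1 / 1000 = 126.2 kN.
n ≥ 1060 / 126.2 = 8.398 → use 9 bolts.

9 bolts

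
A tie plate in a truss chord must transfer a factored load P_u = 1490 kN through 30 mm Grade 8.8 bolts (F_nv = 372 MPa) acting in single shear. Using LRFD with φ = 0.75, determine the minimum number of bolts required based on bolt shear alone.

8 bolts

A_b = π·30²/4 = 706.9 mm².
Per-bolt design strength φR_n = 0.75 × 372 × 706.9 × 1 / 1000 = 197.2 kN.
n ≥ 1490 / 197.2 = 7.555 → use 8 bolts.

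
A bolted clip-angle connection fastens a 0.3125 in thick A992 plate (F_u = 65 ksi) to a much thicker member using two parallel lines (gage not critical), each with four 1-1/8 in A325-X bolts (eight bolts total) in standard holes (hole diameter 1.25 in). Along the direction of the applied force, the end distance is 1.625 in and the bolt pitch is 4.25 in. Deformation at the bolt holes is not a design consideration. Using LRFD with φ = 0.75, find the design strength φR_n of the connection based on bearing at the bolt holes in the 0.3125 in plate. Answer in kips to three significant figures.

Per bolt r_n = 1.5 l_c t F_u ≤ 3.0 d t F_u; upper limit = 3.0 × 1.125 × 0.3125 × 65 = 68.55 kips.
Edge bolt: l_c = 1.625 − 1.25/2 = 1 in → 1.5 × 1 × 0.3125 × 65 = 30.47 → r_n = 30.47 kips.
Interior bolts: l_c = 4.25 − 1.25 = 3 in → 1.5 × 3 × 0.3125 × 65 = 91.41 → r_n = 68.55 kips.
R_n = 2 × 30.47 + 6 × 68.55 = 472.3 kips.
Design strength φR_n = 0.75 × 472.3 = 354 kips.

354 kips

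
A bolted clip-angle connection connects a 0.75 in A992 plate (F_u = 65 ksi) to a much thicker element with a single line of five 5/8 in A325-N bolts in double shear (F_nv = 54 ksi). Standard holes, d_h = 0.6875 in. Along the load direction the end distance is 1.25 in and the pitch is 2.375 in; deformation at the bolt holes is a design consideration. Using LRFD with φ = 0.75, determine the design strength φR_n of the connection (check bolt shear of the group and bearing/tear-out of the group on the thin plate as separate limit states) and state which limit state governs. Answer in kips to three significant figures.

Bolt shear: A_b = π·0.625²/4 = 0.3068 in²; R_n = 54 × 0.3068 × 5 × 2 = 165.7 kips → 0.75 × 165.7 = 124 kips.
Bearing (1.2 l_c t F_u ≤ 2.4 d t F_u): upper limit = 2.4·0.625·0.75·65 = 73.12 kips.
  Edge l_c = 1.25 − 0.6875/2 = 0.9062 → r_n = 53.02 kips; interior l_c = 2.375 − 0.6875 = 1.688 → r_n = 73.12 kips.
  R_n,bearing = 1·53.02 + 4·73.12 = 345.5 kips → 0.75 × 345.5 = 259 kips.
Bolt shear governs: 124 kips.

124 kips (bolt shear governs)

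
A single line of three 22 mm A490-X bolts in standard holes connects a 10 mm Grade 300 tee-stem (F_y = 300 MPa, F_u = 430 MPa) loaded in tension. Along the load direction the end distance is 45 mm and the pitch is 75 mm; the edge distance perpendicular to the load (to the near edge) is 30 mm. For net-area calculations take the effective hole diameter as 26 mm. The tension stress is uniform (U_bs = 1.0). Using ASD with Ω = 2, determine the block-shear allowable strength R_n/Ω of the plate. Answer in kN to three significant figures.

Shear plane L_v = 45 + 2·75 = 195 mm; A_gv = 195 × 10 = 1950 mm².
A_nv = (195 − 2.5·26) × 10 = 1300 mm².
A_nt = (30 − 0.5·26) × 10 = 170 mm².
0.6 F_u A_nv = 335.4 kN; 0.6 F_y A_gv = 351 kN → shear rupture governs the shear term.
R_n = 335.4 + 1.0 × 430 × 170 / 1000 = 408.5 kN.
Allowable strength R_n/Ω = 408.5 / 2 = 204 kN.

204 kN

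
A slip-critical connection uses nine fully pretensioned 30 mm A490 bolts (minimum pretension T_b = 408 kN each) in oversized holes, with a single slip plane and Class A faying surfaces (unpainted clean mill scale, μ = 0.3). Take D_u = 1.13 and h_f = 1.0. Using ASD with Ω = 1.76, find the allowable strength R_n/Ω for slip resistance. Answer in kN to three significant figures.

R_n = μ · D_u · h_f · T_b · n_s · n_b = 0.3 × 1.13 × 1.0 × 408 × 1 × 9 = 1245 kN.
Allowable strength R_n/Ω = 1245 / 1.76 = 707 kN.

707 kN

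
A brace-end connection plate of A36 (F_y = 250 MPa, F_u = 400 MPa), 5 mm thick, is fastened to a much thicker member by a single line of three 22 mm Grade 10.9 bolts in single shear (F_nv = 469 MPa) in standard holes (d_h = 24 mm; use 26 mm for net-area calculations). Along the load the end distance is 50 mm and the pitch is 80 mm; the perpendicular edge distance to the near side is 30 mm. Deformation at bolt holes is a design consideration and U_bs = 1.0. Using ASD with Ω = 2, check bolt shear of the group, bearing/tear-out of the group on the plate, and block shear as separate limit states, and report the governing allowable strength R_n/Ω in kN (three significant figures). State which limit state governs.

95.8 kN (block shear governs)

Bolt shear: A_b = π·22²/4 = 380.1 mm²; R_n = 469 × 380.1 × 3 × 1 / 1000 = 534.8 kN → 534.8 / 2 = 267 kN.
Bearing: edge l_c = 38, r_n = 91.2 kN; interior l_c = 56, r_n = 105.6 kN; R_n = 91.2 + 2·105.6 = 302.4 kN → 151 kN.
Block shear: A_gv = 1050, A_nv = 725, A_nt = 85 mm²; R_n = min(0.6F_uA_nv, 0.6F_yA_gv) + U_bs·F_u·A_nt = 191.5 kN → 95.8 kN.
Block shear governs: 95.8 kN.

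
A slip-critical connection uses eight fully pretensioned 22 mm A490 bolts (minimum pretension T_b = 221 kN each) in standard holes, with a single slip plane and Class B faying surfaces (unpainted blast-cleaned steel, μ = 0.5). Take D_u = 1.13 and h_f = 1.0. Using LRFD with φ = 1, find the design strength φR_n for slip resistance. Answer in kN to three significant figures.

R_n = μ · D_u · h_f · T_b · n_s · n_b = 0.5 × 1.13 × 1.0 × 221 × 1 × 8 = 998.9 kN.
Design strength φR_n = 1 × 998.9 = 999 kN.

999 kN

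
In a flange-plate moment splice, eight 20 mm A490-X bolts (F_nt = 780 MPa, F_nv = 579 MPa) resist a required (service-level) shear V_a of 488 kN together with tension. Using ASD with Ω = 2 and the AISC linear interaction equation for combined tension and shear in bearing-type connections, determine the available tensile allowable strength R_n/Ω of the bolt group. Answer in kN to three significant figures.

A_b = π·20²/4 = 314.2 mm²; f_rv = 488 × 1000 / (8 × 314.2) = 194.2 MPa.
F'_nt = 1.3 F_nt − (Ω F_nt / F_nv) f_rv = 1.3·780 − (2·780/579)·194.2 = 490.9 MPa, capped at F_nt → F'_nt = 490.9 MPa.
R_n = F'_nt · A_b · n = 490.9 × 314.2 × 8 / 1000 = 1234 kN.
Allowable strength R_n/Ω = 1234 / 2 = 617 kN.

617 kN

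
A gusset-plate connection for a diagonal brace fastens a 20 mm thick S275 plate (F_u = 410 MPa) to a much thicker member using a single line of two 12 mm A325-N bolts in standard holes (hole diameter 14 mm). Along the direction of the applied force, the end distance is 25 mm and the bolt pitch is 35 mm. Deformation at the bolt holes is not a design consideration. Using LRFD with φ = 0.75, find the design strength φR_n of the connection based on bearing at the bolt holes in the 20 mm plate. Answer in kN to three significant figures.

360 kN

Per bolt r_n = 1.5 l_c t F_u ≤ 3.0 d t F_u; upper limit = 3.0 × 12 × 20 × 410 / 1000 = 295.2 kN.
Edge bolt: l_c = 25 − 14/2 = 18 mm → 1.5 × 18 × 20 × 410 / 1000 = 221.4 → r_n = 221.4 kN.
Interior bolts: l_c = 35 − 14 = 21 mm → 1.5 × 21 × 20 × 410 / 1000 = 258.3 → r_n = 258.3 kN.
R_n = 1 × 221.4 + 1 × 258.3 = 479.7 kN.
Design strength φR_n = 0.75 × 479.7 = 360 kN.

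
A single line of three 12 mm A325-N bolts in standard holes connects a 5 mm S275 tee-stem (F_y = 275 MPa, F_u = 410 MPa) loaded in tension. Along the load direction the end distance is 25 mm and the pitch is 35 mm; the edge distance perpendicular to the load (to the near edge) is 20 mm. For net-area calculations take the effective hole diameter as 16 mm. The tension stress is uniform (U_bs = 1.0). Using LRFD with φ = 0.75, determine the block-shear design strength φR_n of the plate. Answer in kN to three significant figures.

69.2 kN

Shear plane L_v = 25 + 2·35 = 95 mm; A_gv = 95 × 5 = 475 mm².
A_nv = (95 − 2.5·16) × 5 = 275 mm².
A_nt = (20 − 0.5·16) × 5 = 60 mm².
0.6 F_u A_nv = 67.65 kN; 0.6 F_y A_gv = 78.38 kN → shear rupture governs the shear term.
R_n = 67.65 + 1.0 × 410 × 60 / 1000 = 92.25 kN.
Design strength φR_n = 0.75 × 92.25 = 69.2 kN.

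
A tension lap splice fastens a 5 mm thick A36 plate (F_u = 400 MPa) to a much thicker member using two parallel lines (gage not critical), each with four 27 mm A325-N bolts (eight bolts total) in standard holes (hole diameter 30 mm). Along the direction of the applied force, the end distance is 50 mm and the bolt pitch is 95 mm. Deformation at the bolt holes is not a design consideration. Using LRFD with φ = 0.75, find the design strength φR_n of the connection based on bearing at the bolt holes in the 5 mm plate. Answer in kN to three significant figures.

886 kN

Per bolt r_n = 1.5 l_c t F_u ≤ 3.0 d t F_u; upper limit = 3.0 × 27 × 5 × 400 / 1000 = 162 kN.
Edge bolt: l_c = 50 − 30/2 = 35 mm → 1.5 × 35 × 5 × 400 / 1000 = 105 → r_n = 105 kN.
Interior bolts: l_c = 95 − 30 = 65 mm → 1.5 × 65 × 5 × 400 / 1000 = 195 → r_n = 162 kN.
R_n = 2 × 105 + 6 × 162 = 1182 kN.
Design strength φR_n = 0.75 × 1182 = 886 kN.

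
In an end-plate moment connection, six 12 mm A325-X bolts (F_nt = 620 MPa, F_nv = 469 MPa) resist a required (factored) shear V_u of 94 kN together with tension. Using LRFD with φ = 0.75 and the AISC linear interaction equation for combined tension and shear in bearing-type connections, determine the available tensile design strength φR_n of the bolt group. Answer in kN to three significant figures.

286 kN

A_b = π·12²/4 = 113.1 mm²; f_rv = 94 × 1000 / (6 × 113.1) = 138.5 MPa.
F'_nt = 1.3 F_nt − (F_nt / φF_nv) f_rv = 1.3·620 − (620/(0.75·469))·138.5 = 561.8 MPa, capped at F_nt → F'_nt = 561.8 MPa.
R_n = F'_nt · A_b · n = 561.8 × 113.1 × 6 / 1000 = 381.3 kN.
Design strength φR_n = 0.75 × 381.3 = 286 kN.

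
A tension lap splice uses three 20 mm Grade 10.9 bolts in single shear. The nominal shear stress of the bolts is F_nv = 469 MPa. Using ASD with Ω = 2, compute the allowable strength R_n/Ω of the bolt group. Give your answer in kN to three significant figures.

221 kN

A_b = π × 20² / 4 = 314.2 mm².
R_n = F_nv · A_b · n · n_s = 469 × 314.2 × 3 × 1 / 1000 = 442 kN.
Allowable strength R_n/Ω = 442 / 2 = 221 kN.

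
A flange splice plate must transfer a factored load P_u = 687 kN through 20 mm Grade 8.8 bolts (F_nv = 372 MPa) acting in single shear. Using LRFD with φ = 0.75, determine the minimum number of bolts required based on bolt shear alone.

8 bolts

A_b = π·20²/4 = 314.2 mm².
Per-bolt design strength φR_n = 0.75 × 372 × 314.2 × 1 / 1000 = 87.65 kN.
n ≥ 687 / 87.65 = 7.838 → use 8 bolts.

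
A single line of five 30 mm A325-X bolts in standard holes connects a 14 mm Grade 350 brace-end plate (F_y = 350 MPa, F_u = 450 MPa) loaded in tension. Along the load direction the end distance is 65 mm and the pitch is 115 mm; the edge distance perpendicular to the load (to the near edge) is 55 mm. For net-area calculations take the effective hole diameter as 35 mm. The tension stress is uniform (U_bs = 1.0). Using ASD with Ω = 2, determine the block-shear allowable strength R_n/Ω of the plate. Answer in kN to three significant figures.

813 kN

Shear plane L_v = 65 + 4·115 = 525 mm; A_gv = 525 × 14 = 7350 mm².
A_nv = (525 − 4.5·35) × 14 = 5145 mm².
A_nt = (55 − 0.5·35) × 14 = 525 mm².
0.6 F_u A_nv = 1389 kN; 0.6 F_y A_gv = 1544 kN → shear rupture governs the shear term.
R_n = 1389 + 1.0 × 450 × 525 / 1000 = 1625 kN.
Allowable strength R_n/Ω = 1625 / 2 = 813 kN.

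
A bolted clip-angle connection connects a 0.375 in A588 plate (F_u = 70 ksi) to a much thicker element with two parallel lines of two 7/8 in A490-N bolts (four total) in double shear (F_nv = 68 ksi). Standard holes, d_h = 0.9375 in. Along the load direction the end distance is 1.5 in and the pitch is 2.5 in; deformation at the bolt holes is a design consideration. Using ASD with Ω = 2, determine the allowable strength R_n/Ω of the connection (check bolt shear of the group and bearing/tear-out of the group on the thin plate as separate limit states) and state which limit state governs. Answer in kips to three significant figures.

81.7 kips (bearing governs)

Bolt shear: A_b = π·0.875²/4 = 0.6013 in²; R_n = 68 × 0.6013 × 4 × 2 = 327.1 kips → 327.1 / 2 = 164 kips.
Bearing (1.2 l_c t F_u ≤ 2.4 d t F_u): upper limit = 2.4·0.875·0.375·70 = 55.13 kips.
  Edge l_c = 1.5 − 0.9375/2 = 1.031 → r_n = 32.48 kips; interior l_c = 2.5 − 0.9375 = 1.562 → r_n = 49.22 kips.
  R_n,bearing = 2·32.48 + 2·49.22 = 163.4 kips → 163.4 / 2 = 81.7 kips.
Bearing governs: 81.7 kips.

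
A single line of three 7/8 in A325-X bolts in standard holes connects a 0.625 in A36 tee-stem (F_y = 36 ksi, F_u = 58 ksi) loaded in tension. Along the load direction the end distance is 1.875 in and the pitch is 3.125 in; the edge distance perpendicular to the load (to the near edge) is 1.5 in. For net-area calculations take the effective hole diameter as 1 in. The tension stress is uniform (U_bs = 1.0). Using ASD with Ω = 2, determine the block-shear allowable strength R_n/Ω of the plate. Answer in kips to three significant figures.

Shear plane L_v = 1.875 + 2·3.125 = 8.125 in; A_gv = 8.125 × 0.625 = 5.078 in².
A_nv = (8.125 − 2.5·1) × 0.625 = 3.516 in².
A_nt = (1.5 − 0.5·1) × 0.625 = 0.625 in².
0.6 F_u A_nv = 122.3 kips; 0.6 F_y A_gv = 109.7 kips → shear yielding governs the shear term.
R_n = 109.7 + 1.0 × 58 × 0.625 = 145.9 kips.
Allowable strength R_n/Ω = 145.9 / 2 = 73 kips.

73 kips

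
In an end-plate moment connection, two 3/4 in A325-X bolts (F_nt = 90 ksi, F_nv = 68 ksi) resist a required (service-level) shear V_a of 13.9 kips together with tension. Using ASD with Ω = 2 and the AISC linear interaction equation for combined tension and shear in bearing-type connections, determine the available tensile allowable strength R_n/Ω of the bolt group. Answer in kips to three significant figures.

33.3 kips

A_b = π·0.75²/4 = 0.4418 in²; f_rv = 13.9 / (2 × 0.4418) = 15.73 ksi.
F'_nt = 1.3 F_nt − (Ω F_nt / F_nv) f_rv = 1.3·90 − (2·90/68)·15.73 = 75.36 ksi, capped at F_nt → F'_nt = 75.36 ksi.
R_n = F'_nt · A_b · n = 75.36 × 0.4418 × 2 = 66.58 kips.
Allowable strength R_n/Ω = 66.58 / 2 = 33.3 kips.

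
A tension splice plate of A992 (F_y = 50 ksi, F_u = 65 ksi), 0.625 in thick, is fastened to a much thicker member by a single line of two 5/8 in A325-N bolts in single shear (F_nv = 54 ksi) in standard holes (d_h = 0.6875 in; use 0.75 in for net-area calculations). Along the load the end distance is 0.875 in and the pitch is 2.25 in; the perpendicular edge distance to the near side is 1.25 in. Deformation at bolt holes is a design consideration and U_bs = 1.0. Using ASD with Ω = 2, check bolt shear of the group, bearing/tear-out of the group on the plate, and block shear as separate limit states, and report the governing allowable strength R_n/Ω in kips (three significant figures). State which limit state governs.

16.6 kips (bolt shear governs)

Bolt shear: A_b = π·0.625²/4 = 0.3068 in²; R_n = 54 × 0.3068 × 2 × 1 = 33.13 kips → 33.13 / 2 = 16.6 kips.
Bearing: edge l_c = 0.5312, r_n = 25.9 kips; interior l_c = 1.562, r_n = 60.94 kips; R_n = 25.9 + 1·60.94 = 86.84 kips → 43.4 kips.
Block shear: A_gv = 1.953, A_nv = 1.25, A_nt = 0.5469 in²; R_n = min(0.6F_uA_nv, 0.6F_yA_gv) + U_bs·F_u·A_nt = 84.3 kips → 42.1 kips.
Bolt shear governs: 16.6 kips.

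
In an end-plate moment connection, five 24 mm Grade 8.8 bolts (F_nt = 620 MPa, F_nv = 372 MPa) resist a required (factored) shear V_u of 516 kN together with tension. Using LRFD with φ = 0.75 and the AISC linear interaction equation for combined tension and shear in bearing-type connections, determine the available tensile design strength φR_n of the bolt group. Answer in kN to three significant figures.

507 kN

A_b = π·24²/4 = 452.4 mm²; f_rv = 516 × 1000 / (5 × 452.4) = 228.1 MPa.
F'_nt = 1.3 F_nt − (F_nt / φF_nv) f_rv = 1.3·620 − (620/(0.75·372))·228.1 = 299.1 MPa, capped at F_nt → F'_nt = 299.1 MPa.
R_n = F'_nt · A_b · n = 299.1 × 452.4 × 5 / 1000 = 676.5 kN.
Design strength φR_n = 0.75 × 676.5 = 507 kN.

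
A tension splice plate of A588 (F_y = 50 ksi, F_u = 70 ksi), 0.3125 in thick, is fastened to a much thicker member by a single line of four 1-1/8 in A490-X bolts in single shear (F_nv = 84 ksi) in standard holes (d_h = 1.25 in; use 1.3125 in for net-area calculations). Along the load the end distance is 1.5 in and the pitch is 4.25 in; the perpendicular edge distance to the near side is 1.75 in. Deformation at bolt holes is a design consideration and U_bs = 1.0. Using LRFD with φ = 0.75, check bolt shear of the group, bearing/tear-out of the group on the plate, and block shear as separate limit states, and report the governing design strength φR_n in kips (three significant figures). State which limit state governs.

113 kips (block shear governs)

Bolt shear: A_b = π·1.125²/4 = 0.994 in²; R_n = 84 × 0.994 × 4 × 1 = 334 kips → 0.75 × 334 = 250 kips.
Bearing: edge l_c = 0.875, r_n = 22.97 kips; interior l_c = 3, r_n = 59.06 kips; R_n = 22.97 + 3·59.06 = 200.2 kips → 150 kips.
Block shear: A_gv = 4.453, A_nv = 3.018, A_nt = 0.3418 in²; R_n = min(0.6F_uA_nv, 0.6F_yA_gv) + U_bs·F_u·A_nt = 150.7 kips → 113 kips.
Block shear governs: 113 kips.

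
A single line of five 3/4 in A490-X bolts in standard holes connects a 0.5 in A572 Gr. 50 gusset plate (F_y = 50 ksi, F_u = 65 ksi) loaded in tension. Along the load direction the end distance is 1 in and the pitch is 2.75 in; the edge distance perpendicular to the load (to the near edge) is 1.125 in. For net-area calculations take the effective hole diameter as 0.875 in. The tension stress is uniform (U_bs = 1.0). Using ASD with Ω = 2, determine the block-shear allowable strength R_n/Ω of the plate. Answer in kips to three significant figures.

Shear plane L_v = 1 + 4·2.75 = 12 in; A_gv = 12 × 0.5 = 6 in².
A_nv = (12 − 4.5·0.875) × 0.5 = 4.031 in².
A_nt = (1.125 − 0.5·0.875) × 0.5 = 0.3438 in².
0.6 F_u A_nv = 157.2 kips; 0.6 F_y A_gv = 180 kips → shear rupture governs the shear term.
R_n = 157.2 + 1.0 × 65 × 0.3438 = 179.6 kips.
Allowable strength R_n/Ω = 179.6 / 2 = 89.8 kips.

89.8 kips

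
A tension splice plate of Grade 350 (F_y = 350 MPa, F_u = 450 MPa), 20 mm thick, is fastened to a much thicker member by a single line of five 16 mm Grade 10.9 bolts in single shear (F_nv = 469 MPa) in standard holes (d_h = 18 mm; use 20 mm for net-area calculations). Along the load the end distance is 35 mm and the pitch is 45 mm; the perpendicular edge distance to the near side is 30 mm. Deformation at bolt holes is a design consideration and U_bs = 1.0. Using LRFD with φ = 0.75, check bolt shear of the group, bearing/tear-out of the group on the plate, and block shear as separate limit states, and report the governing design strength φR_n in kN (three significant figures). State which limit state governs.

354 kN (bolt shear governs)

Bolt shear: A_b = π·16²/4 = 201.1 mm²; R_n = 469 × 201.1 × 5 × 1 / 1000 = 471.5 kN → 0.75 × 471.5 = 354 kN.
Bearing: edge l_c = 26, r_n = 280.8 kN; interior l_c = 27, r_n = 291.6 kN; R_n = 280.8 + 4·291.6 = 1447 kN → 1090 kN.
Block shear: A_gv = 4300, A_nv = 2500, A_nt = 400 mm²; R_n = min(0.6F_uA_nv, 0.6F_yA_gv) + U_bs·F_u·A_nt = 855 kN → 641 kN.
Bolt shear governs: 354 kN.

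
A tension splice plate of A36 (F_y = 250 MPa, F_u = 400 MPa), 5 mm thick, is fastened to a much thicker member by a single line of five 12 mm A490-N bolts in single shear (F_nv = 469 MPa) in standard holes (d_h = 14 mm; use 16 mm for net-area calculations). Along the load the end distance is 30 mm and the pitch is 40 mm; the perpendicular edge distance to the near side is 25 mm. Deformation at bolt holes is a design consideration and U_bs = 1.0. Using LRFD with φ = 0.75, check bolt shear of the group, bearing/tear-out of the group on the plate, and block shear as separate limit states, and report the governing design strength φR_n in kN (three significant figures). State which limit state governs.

Bolt shear: A_b = π·12²/4 = 113.1 mm²; R_n = 469 × 113.1 × 5 × 1 / 1000 = 265.2 kN → 0.75 × 265.2 = 199 kN.
Bearing: edge l_c = 23, r_n = 55.2 kN; interior l_c = 26, r_n = 57.6 kN; R_n = 55.2 + 4·57.6 = 285.6 kN → 214 kN.
Block shear: A_gv = 950, A_nv = 590, A_nt = 85 mm²; R_n = min(0.6F_uA_nv, 0.6F_yA_gv) + U_bs·F_u·A_nt = 175.6 kN → 132 kN.
Block shear governs: 132 kN.

132 kN (block shear governs)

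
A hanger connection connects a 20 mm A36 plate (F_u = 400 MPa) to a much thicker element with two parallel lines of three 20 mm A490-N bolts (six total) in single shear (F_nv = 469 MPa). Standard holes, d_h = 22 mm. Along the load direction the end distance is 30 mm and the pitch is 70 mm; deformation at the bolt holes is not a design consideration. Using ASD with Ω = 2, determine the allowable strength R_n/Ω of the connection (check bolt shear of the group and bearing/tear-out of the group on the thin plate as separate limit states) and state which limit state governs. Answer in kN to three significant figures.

442 kN (bolt shear governs)

Bolt shear: A_b = π·20²/4 = 314.2 mm²; R_n = 469 × 314.2 × 6 × 1 / 1000 = 884 kN → 884 / 2 = 442 kN.
Bearing (1.5 l_c t F_u ≤ 3.0 d t F_u): upper limit = 3.0·20·20·400 / 1000 = 480 kN.
  Edge l_c = 30 − 22/2 = 19 → r_n = 228 kN; interior l_c = 70 − 22 = 48 → r_n = 480 kN.
  R_n,bearing = 2·228 + 4·480 = 2376 kN → 2376 / 2 = 1190 kN.
Bolt shear governs: 442 kN.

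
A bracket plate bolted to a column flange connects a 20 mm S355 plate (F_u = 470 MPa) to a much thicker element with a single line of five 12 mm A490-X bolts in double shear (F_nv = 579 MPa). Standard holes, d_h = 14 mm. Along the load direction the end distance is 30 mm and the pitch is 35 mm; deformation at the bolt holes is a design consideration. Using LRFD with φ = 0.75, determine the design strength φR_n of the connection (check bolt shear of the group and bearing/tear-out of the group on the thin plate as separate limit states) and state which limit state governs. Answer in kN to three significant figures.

491 kN (bolt shear governs)

Bolt shear: A_b = π·12²/4 = 113.1 mm²; R_n = 579 × 113.1 × 5 × 2 / 1000 = 654.8 kN → 0.75 × 654.8 = 491 kN.
Bearing (1.2 l_c t F_u ≤ 2.4 d t F_u): upper limit = 2.4·12·20·470 / 1000 = 270.7 kN.
  Edge l_c = 30 − 14/2 = 23 → r_n = 259.4 kN; interior l_c = 35 − 14 = 21 → r_n = 236.9 kN.
  R_n,bearing = 1·259.4 + 4·236.9 = 1207 kN → 0.75 × 1207 = 905 kN.
Bolt shear governs: 491 kN.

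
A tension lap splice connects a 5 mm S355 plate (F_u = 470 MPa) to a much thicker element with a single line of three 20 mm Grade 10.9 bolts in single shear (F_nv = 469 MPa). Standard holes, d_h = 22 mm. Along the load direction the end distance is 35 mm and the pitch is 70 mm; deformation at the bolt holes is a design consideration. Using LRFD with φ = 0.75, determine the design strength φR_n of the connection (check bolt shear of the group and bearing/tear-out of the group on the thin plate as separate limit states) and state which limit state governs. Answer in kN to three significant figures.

Bolt shear: A_b = π·20²/4 = 314.2 mm²; R_n = 469 × 314.2 × 3 × 1 / 1000 = 442 kN → 0.75 × 442 = 332 kN.
Bearing (1.2 l_c t F_u ≤ 2.4 d t F_u): upper limit = 2.4·20·5·470 / 1000 = 112.8 kN.
  Edge l_c = 35 − 22/2 = 24 → r_n = 67.68 kN; interior l_c = 70 − 22 = 48 → r_n = 112.8 kN.
  R_n,bearing = 1·67.68 + 2·112.8 = 293.3 kN → 0.75 × 293.3 = 220 kN.
Bearing governs: 220 kN.

220 kN (bearing governs)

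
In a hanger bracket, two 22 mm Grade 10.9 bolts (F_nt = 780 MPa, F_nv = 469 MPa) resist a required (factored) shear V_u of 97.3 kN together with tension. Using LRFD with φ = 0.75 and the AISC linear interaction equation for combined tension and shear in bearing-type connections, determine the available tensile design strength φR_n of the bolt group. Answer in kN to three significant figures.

416 kN

A_b = π·22²/4 = 380.1 mm²; f_rv = 97.3 × 1000 / (2 × 380.1) = 128 MPa.
F'_nt = 1.3 F_nt − (F_nt / φF_nv) f_rv = 1.3·780 − (780/(0.75·469))·128 = 730.2 MPa, capped at F_nt → F'_nt = 730.2 MPa.
R_n = F'_nt · A_b · n = 730.2 × 380.1 × 2 / 1000 = 555.1 kN.
Design strength φR_n = 0.75 × 555.1 = 416 kN.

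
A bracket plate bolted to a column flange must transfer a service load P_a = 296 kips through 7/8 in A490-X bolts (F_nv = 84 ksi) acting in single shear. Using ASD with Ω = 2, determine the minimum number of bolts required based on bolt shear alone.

12 bolts

A_b = π·0.875²/4 = 0.6013 in².
Per-bolt allowable strength R_n/Ω = 84 × 0.6013 × 1 / 2 = 25.26 kips.
n ≥ 296 / 25.26 = 11.72 → use 12 bolts.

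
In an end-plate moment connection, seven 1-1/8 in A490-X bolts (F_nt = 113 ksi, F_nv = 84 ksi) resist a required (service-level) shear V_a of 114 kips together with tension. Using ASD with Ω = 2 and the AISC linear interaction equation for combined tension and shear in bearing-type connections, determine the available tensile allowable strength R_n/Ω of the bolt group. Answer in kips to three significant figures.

A_b = π·1.125²/4 = 0.994 in²; f_rv = 114 / (7 × 0.994) = 16.38 ksi.
F'_nt = 1.3 F_nt − (Ω F_nt / F_nv) f_rv = 1.3·113 − (2·113/84)·16.38 = 102.8 ksi, capped at F_nt → F'_nt = 102.8 ksi.
R_n = F'_nt · A_b · n = 102.8 × 0.994 × 7 = 715.4 kips.
Allowable strength R_n/Ω = 715.4 / 2 = 358 kips.

358 kips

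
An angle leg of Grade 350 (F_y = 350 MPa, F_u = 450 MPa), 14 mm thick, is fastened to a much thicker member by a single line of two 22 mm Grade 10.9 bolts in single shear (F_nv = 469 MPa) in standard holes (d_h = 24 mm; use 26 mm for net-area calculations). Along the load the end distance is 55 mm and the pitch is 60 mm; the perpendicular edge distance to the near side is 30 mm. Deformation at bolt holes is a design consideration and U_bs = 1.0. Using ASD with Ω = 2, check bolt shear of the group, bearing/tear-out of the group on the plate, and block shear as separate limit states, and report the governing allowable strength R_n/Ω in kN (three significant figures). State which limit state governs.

178 kN (bolt shear governs)

Bolt shear: A_b = π·22²/4 = 380.1 mm²; R_n = 469 × 380.1 × 2 × 1 / 1000 = 356.6 kN → 356.6 / 2 = 178 kN.
Bearing: edge l_c = 43, r_n = 325.1 kN; interior l_c = 36, r_n = 272.2 kN; R_n = 325.1 + 1·272.2 = 597.2 kN → 299 kN.
Block shear: A_gv = 1610, A_nv = 1064, A_nt = 238 mm²; R_n = min(0.6F_uA_nv, 0.6F_yA_gv) + U_bs·F_u·A_nt = 394.4 kN → 197 kN.
Bolt shear governs: 178 kN.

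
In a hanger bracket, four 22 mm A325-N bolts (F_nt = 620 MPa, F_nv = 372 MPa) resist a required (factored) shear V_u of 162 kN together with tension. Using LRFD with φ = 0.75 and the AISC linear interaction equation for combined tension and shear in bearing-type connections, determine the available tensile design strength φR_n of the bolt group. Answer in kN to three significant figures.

A_b = π·22²/4 = 380.1 mm²; f_rv = 162 × 1000 / (4 × 380.1) = 106.5 MPa.
F'_nt = 1.3 F_nt − (F_nt / φF_nv) f_rv = 1.3·620 − (620/(0.75·372))·106.5 = 569.2 MPa, capped at F_nt → F'_nt = 569.2 MPa.
R_n = F'_nt · A_b · n = 569.2 × 380.1 × 4 / 1000 = 865.5 kN.
Design strength φR_n = 0.75 × 865.5 = 649 kN.

649 kN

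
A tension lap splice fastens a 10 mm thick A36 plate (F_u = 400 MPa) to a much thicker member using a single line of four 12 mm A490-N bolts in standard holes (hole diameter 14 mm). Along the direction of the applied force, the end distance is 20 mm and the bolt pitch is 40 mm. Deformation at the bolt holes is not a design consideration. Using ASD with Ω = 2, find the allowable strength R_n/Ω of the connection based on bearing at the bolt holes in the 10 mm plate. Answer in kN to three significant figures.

Per bolt r_n = 1.5 l_c t F_u ≤ 3.0 d t F_u; upper limit = 3.0 × 12 × 10 × 400 / 1000 = 144 kN.
Edge bolt: l_c = 20 − 14/2 = 13 mm → 1.5 × 13 × 10 × 400 / 1000 = 78 → r_n = 78 kN.
Interior bolts: l_c = 40 − 14 = 26 mm → 1.5 × 26 × 10 × 400 / 1000 = 156 → r_n = 144 kN.
R_n = 1 × 78 + 3 × 144 = 510 kN.
Allowable strength R_n/Ω = 510 / 2 = 255 kN.

255 kN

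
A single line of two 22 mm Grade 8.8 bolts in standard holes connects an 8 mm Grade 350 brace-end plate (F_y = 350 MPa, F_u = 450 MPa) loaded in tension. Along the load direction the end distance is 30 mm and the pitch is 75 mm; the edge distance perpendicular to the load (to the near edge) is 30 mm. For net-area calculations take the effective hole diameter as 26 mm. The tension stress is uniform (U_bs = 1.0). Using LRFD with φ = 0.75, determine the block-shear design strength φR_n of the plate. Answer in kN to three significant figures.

153 kN

Shear plane L_v = 30 + 1·75 = 105 mm; A_gv = 105 × 8 = 840 mm².
A_nv = (105 − 1.5·26) × 8 = 528 mm².
A_nt = (30 − 0.5·26) × 8 = 136 mm².
0.6 F_u A_nv = 142.6 kN; 0.6 F_y A_gv = 176.4 kN → shear rupture governs the shear term.
R_n = 142.6 + 1.0 × 450 × 136 / 1000 = 203.8 kN.
Design strength φR_n = 0.75 × 203.8 = 153 kN.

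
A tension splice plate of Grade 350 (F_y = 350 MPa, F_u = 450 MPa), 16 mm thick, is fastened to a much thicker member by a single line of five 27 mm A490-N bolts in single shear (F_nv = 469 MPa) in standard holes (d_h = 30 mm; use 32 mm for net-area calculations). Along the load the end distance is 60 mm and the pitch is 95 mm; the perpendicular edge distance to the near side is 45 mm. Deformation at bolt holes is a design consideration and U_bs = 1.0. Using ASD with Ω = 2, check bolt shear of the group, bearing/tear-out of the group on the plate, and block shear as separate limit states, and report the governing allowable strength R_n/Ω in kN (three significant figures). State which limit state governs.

671 kN (bolt shear governs)

Bolt shear: A_b = π·27²/4 = 572.6 mm²; R_n = 469 × 572.6 × 5 × 1 / 1000 = 1343 kN → 1343 / 2 = 671 kN.
Bearing: edge l_c = 45, r_n = 388.8 kN; interior l_c = 65, r_n = 466.6 kN; R_n = 388.8 + 4·466.6 = 2255 kN → 1130 kN.
Block shear: A_gv = 7040, A_nv = 4736, A_nt = 464 mm²; R_n = min(0.6F_uA_nv, 0.6F_yA_gv) + U_bs·F_u·A_nt = 1488 kN → 744 kN.
Bolt shear governs: 671 kN.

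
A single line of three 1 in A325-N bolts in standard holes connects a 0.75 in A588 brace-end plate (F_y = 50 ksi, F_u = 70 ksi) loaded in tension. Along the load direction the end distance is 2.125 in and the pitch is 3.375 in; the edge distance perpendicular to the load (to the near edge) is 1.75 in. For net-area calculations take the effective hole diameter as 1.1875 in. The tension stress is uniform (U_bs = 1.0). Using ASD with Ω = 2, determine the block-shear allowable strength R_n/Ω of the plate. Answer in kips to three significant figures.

Shear plane L_v = 2.125 + 2·3.375 = 8.875 in; A_gv = 8.875 × 0.75 = 6.656 in².
A_nv = (8.875 − 2.5·1.1875) × 0.75 = 4.43 in².
A_nt = (1.75 − 0.5·1.1875) × 0.75 = 0.8672 in².
0.6 F_u A_nv = 186 kips; 0.6 F_y A_gv = 199.7 kips → shear rupture governs the shear term.
R_n = 186 + 1.0 × 70 × 0.8672 = 246.8 kips.
Allowable strength R_n/Ω = 246.8 / 2 = 123 kips.

123 kips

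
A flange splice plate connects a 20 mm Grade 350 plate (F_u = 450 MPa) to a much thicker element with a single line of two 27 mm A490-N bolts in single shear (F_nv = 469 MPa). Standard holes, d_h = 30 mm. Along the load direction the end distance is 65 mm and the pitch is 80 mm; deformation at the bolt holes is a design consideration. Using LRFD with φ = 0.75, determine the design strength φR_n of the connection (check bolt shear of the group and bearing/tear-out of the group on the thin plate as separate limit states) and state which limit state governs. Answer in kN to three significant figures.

403 kN (bolt shear governs)

Bolt shear: A_b = π·27²/4 = 572.6 mm²; R_n = 469 × 572.6 × 2 × 1 / 1000 = 537.1 kN → 0.75 × 537.1 = 403 kN.
Bearing (1.2 l_c t F_u ≤ 2.4 d t F_u): upper limit = 2.4·27·20·450 / 1000 = 583.2 kN.
  Edge l_c = 65 − 30/2 = 50 → r_n = 540 kN; interior l_c = 80 − 30 = 50 → r_n = 540 kN.
  R_n,bearing = 1·540 + 1·540 = 1080 kN → 0.75 × 1080 = 810 kN.
Bolt shear governs: 403 kN.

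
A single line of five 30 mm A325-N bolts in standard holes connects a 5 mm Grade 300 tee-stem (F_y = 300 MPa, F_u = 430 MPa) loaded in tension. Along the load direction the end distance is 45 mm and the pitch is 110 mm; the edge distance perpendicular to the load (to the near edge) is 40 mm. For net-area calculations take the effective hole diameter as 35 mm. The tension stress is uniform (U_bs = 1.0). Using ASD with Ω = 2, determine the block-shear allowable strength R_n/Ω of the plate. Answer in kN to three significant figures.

235 kN

Shear plane L_v = 45 + 4·110 = 485 mm; A_gv = 485 × 5 = 2425 mm².
A_nv = (485 − 4.5·35) × 5 = 1638 mm².
A_nt = (40 − 0.5·35) × 5 = 112.5 mm².
0.6 F_u A_nv = 422.5 kN; 0.6 F_y A_gv = 436.5 kN → shear rupture governs the shear term.
R_n = 422.5 + 1.0 × 430 × 112.5 / 1000 = 470.9 kN.
Allowable strength R_n/Ω = 470.9 / 2 = 235 kN.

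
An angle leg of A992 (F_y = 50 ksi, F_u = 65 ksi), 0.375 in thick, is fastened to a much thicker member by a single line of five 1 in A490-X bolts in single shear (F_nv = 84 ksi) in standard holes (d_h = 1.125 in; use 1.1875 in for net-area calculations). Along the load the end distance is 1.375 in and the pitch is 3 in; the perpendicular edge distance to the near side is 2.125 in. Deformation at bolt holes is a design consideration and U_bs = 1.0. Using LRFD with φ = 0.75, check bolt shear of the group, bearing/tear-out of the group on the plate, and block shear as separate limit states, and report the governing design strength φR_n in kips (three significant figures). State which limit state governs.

Bolt shear: A_b = π·1²/4 = 0.7854 in²; R_n = 84 × 0.7854 × 5 × 1 = 329.9 kips → 0.75 × 329.9 = 247 kips.
Bearing: edge l_c = 0.8125, r_n = 23.77 kips; interior l_c = 1.875, r_n = 54.84 kips; R_n = 23.77 + 4·54.84 = 243.1 kips → 182 kips.
Block shear: A_gv = 5.016, A_nv = 3.012, A_nt = 0.5742 in²; R_n = min(0.6F_uA_nv, 0.6F_yA_gv) + U_bs·F_u·A_nt = 154.8 kips → 116 kips.
Block shear governs: 116 kips.

116 kips (block shear governs)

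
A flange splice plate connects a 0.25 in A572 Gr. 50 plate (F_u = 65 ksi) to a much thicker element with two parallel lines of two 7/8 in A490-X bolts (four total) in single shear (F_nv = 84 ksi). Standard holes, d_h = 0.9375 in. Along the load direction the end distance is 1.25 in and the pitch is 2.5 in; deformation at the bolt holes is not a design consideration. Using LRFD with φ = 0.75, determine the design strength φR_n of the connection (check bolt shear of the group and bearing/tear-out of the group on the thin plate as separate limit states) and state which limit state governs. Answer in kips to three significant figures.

85.7 kips (bearing governs)

Bolt shear: A_b = π·0.875²/4 = 0.6013 in²; R_n = 84 × 0.6013 × 4 × 1 = 202 kips → 0.75 × 202 = 152 kips.
Bearing (1.5 l_c t F_u ≤ 3.0 d t F_u): upper limit = 3.0·0.875·0.25·65 = 42.66 kips.
  Edge l_c = 1.25 − 0.9375/2 = 0.7812 → r_n = 19.04 kips; interior l_c = 2.5 − 0.9375 = 1.562 → r_n = 38.09 kips.
  R_n,bearing = 2·19.04 + 2·38.09 = 114.3 kips → 0.75 × 114.3 = 85.7 kips.
Bearing governs: 85.7 kips.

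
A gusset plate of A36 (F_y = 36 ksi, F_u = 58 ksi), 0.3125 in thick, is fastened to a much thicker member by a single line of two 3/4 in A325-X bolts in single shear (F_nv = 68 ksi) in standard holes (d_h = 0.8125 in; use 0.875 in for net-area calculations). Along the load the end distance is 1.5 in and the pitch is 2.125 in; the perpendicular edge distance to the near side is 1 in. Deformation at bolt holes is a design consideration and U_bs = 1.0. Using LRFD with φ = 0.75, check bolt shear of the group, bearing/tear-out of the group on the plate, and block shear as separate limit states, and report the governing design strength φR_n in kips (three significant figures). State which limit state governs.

26 kips (block shear governs)

Bolt shear: A_b = π·0.75²/4 = 0.4418 in²; R_n = 68 × 0.4418 × 2 × 1 = 60.08 kips → 0.75 × 60.08 = 45.1 kips.
Bearing: edge l_c = 1.094, r_n = 23.79 kips; interior l_c = 1.312, r_n = 28.55 kips; R_n = 23.79 + 1·28.55 = 52.34 kips → 39.3 kips.
Block shear: A_gv = 1.133, A_nv = 0.7227, A_nt = 0.1758 in²; R_n = min(0.6F_uA_nv, 0.6F_yA_gv) + U_bs·F_u·A_nt = 34.66 kips → 26 kips.
Block shear governs: 26 kips.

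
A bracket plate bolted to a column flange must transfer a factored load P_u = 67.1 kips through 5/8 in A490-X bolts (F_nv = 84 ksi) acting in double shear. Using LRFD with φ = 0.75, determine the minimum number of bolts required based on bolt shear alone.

A_b = π·0.625²/4 = 0.3068 in².
Per-bolt design strength φR_n = 0.75 × 84 × 0.3068 × 2 = 38.66 kips.
n ≥ 67.1 / 38.66 = 1.736 → use 2 bolts.

2 bolts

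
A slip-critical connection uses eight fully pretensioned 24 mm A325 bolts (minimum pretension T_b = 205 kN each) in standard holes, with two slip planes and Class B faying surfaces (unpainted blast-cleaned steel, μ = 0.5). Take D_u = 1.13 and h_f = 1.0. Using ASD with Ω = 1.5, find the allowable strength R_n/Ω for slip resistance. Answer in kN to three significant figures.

R_n = μ · D_u · h_f · T_b · n_s · n_b = 0.5 × 1.13 × 1.0 × 205 × 2 × 8 = 1853 kN.
Allowable strength R_n/Ω = 1853 / 1.5 = 1240 kN.

1240 kN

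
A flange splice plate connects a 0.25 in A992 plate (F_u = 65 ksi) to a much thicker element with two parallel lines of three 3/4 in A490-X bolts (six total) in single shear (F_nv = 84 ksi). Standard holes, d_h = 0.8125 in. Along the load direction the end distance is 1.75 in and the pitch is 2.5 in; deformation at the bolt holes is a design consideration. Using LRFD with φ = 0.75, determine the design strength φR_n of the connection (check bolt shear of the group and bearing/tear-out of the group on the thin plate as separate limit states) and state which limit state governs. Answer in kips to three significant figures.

Bolt shear: A_b = π·0.75²/4 = 0.4418 in²; R_n = 84 × 0.4418 × 6 × 1 = 222.7 kips → 0.75 × 222.7 = 167 kips.
Bearing (1.2 l_c t F_u ≤ 2.4 d t F_u): upper limit = 2.4·0.75·0.25·65 = 29.25 kips.
  Edge l_c = 1.75 − 0.8125/2 = 1.344 → r_n = 26.2 kips; interior l_c = 2.5 − 0.8125 = 1.688 → r_n = 29.25 kips.
  R_n,bearing = 2·26.2 + 4·29.25 = 169.4 kips → 0.75 × 169.4 = 127 kips.
Bearing governs: 127 kips.

127 kips (bearing governs)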